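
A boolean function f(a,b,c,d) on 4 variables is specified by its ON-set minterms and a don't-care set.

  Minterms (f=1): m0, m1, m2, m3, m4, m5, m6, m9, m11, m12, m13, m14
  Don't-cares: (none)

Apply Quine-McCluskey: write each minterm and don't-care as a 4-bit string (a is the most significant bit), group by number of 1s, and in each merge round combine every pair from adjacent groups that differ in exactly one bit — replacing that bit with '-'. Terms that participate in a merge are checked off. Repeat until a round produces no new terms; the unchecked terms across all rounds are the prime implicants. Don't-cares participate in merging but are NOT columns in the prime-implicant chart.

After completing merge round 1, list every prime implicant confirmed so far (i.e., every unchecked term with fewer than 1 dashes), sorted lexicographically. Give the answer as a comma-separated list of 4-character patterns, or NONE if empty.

NONE

size-2^0 implicants → 0000(✓)  0001(✓)  0010(✓)  0011(✓)  0100(✓)  0101(✓)  0110(✓)  1001(✓)  1011(✓)  1100(✓)  1101(✓)  1110(✓)
size-2^1 implicants → -001(✓)  -011(✓)  -100(✓)  -101(✓)  -110(✓)  0-00(✓)  0-01(✓)  0-10(✓)  00-0(✓)  00-1(✓)  000-(✓)  001-(✓)  01-0(✓)  010-(✓)  1-01(✓)  10-1(✓)  11-0(✓)  110-(✓)
size-2^2 implicants → --01  -0-1  -1-0  -10-  0--0  0-0-  00--
Unchecked terms (primes): --01, -0-1, -1-0, -10-, 0--0, 0-0-, 00--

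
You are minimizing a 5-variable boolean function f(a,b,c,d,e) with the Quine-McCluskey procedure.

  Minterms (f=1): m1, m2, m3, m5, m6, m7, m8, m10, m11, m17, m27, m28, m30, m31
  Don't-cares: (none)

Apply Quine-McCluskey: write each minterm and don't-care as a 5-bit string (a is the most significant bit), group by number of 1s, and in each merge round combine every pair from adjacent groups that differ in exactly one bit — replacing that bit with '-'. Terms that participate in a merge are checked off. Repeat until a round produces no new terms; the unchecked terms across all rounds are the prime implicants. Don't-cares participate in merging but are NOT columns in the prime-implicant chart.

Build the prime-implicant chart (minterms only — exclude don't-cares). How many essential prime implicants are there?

Round 0: 00001✓ 00010✓ 00011✓ 00101✓ 00110✓ 00111✓ 01000✓ 01010✓ 01011✓ 10001✓ 11011✓ 11100✓ 11110✓ 11111✓
Round 1: -0001 -1011 0-010✓ 0-011✓ 00-01✓ 00-10✓ 00-11✓ 000-1✓ 0001-✓ 001-1✓ 0011-✓ 010-0 0101-✓ 11-11 111-0 1111-
Round 2: 0-01- 00--1 00-1-
PIs = {-0001, -1011, 0-01-, 00--1, 00-1-, 010-0, 11-11, 111-0, 1111-}
Coverage chart:
  m1: -0001,00--1
  m2: 0-01-,00-1-
  m3: 0-01-,00--1,00-1-
  m5: 00--1 ←essential
  m6: 00-1- ←essential
  m7: 00--1,00-1-
  m8: 010-0 ←essential
  m10: 0-01-,010-0
  m11: -1011,0-01-
  m17: -0001 ←essential
  m27: -1011,11-11
  m28: 111-0 ←essential
  m30: 111-0,1111-
  m31: 11-11,1111-
Essential: -0001, 00--1, 00-1-, 010-0, 111-0

5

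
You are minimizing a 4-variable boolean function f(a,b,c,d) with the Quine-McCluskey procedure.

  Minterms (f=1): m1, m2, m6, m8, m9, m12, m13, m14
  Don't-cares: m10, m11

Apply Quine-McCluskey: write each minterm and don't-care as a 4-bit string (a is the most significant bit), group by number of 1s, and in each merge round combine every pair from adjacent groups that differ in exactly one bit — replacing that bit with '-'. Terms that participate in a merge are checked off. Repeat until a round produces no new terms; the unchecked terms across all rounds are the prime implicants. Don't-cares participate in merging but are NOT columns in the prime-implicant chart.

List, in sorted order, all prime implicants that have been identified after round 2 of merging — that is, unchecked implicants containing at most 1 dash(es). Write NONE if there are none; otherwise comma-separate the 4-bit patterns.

-001

Round 0: 0001✓ 0010✓ 0110✓ 1000✓ 1001✓ 1010✓ 1011✓ 1100✓ 1101✓ 1110✓
Round 1: -001 -010✓ -110✓ 0-10✓ 1-00✓ 1-01✓ 1-10✓ 10-0✓ 10-1✓ 100-✓ 101-✓ 11-0✓ 110-✓
Round 2: --10 1--0 1-0- 10--
PIs = {--10, -001, 1--0, 1-0-, 10--}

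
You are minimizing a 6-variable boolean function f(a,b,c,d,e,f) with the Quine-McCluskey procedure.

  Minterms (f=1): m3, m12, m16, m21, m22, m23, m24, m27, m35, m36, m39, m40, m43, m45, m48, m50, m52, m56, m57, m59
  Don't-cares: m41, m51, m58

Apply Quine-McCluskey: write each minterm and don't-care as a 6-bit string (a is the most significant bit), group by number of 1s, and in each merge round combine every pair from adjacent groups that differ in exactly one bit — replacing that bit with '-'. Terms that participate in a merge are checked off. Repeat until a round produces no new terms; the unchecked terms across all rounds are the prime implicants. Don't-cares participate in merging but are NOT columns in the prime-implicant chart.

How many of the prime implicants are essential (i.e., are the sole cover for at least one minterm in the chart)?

10

size-2^0 implicants → 000011(✓)  001100  010000(✓)  010101(✓)  010110(✓)  010111(✓)  011000(✓)  011011(✓)  100011(✓)  100100(✓)  100111(✓)  101000(✓)  101001(✓)  101011(✓)  101101(✓)  110000(✓)  110010(✓)  110011(✓)  110100(✓)  111000(✓)  111001(✓)  111010(✓)  111011(✓)
size-2^1 implicants → -00011  -10000(✓)  -11000(✓)  -11011  01-000(✓)  0101-1  01011-  1-0011(✓)  1-0100  1-1000(✓)  1-1001(✓)  1-1011(✓)  10-011(✓)  100-11  101-01  1010-1(✓)  10100-(✓)  11-000(✓)  11-010(✓)  11-011(✓)  110-00  1100-0(✓)  11001-(✓)  1110-0(✓)  1110-1(✓)  11100-(✓)  11101-(✓)
size-2^2 implicants → -1-000  1--011  1-10-1  1-100-  11-0-0  11-01-  1110--
Unchecked terms (primes): -00011, -1-000, -11011, 001100, 0101-1, 01011-, 1--011, 1-0100, 1-10-1, 1-100-, 100-11, 101-01, 11-0-0, 11-01-, 110-00, 1110--
Minterm coverage:
  m3 ⊆ -00011 [E]
  m12 ⊆ 001100 [E]
  m16 ⊆ -1-000 [E]
  m21 ⊆ 0101-1 [E]
  m22 ⊆ 01011- [E]
  m23 ⊆ 0101-1,01011-
  m24 ⊆ -1-000 [E]
  m27 ⊆ -11011 [E]
  m35 ⊆ -00011,1--011,100-11
  m36 ⊆ 1-0100 [E]
  m39 ⊆ 100-11 [E]
  m40 ⊆ 1-100- [E]
  m43 ⊆ 1--011,1-10-1
  m45 ⊆ 101-01 [E]
  m48 ⊆ -1-000,11-0-0,110-00
  m50 ⊆ 11-0-0,11-01-
  m52 ⊆ 1-0100,110-00
  m56 ⊆ -1-000,1-100-,11-0-0,1110--
  m57 ⊆ 1-10-1,1-100-,1110--
  m59 ⊆ -11011,1--011,1-10-1,11-01-,1110--
E = {-00011, -1-000, -11011, 001100, 0101-1, 01011-, 1-0100, 1-100-, 100-11, 101-01}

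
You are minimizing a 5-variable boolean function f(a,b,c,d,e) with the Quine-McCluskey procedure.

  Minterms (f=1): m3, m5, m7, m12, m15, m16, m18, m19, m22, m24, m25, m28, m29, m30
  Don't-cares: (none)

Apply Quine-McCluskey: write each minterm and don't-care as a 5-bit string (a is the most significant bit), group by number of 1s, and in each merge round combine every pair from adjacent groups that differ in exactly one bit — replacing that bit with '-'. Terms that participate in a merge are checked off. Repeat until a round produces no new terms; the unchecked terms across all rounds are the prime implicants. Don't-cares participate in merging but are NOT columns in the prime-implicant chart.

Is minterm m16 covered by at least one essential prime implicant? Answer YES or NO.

NO

Round 0: 00011✓ 00101✓ 00111✓ 01100✓ 01111✓ 10000✓ 10010✓ 10011✓ 10110✓ 11000✓ 11001✓ 11100✓ 11101✓ 11110✓
Round 1: -0011 -1100 0-111 00-11 001-1 1-000 1-110 10-10 100-0 1001- 11-00✓ 11-01✓ 1100-✓ 111-0 1110-✓
Round 2: 11-0-
PIs = {-0011, -1100, 0-111, 00-11, 001-1, 1-000, 1-110, 10-10, 100-0, 1001-, 11-0-, 111-0}
Coverage chart:
  m3: -0011,00-11
  m5: 001-1 ←essential
  m7: 0-111,00-11,001-1
  m12: -1100 ←essential
  m15: 0-111 ←essential
  m16: 1-000,100-0
  m18: 10-10,100-0,1001-
  m19: -0011,1001-
  m22: 1-110,10-10
  m24: 1-000,11-0-
  m25: 11-0- ←essential
  m28: -1100,11-0-,111-0
  m29: 11-0- ←essential
  m30: 1-110,111-0
Essential: -1100, 0-111, 001-1, 11-0-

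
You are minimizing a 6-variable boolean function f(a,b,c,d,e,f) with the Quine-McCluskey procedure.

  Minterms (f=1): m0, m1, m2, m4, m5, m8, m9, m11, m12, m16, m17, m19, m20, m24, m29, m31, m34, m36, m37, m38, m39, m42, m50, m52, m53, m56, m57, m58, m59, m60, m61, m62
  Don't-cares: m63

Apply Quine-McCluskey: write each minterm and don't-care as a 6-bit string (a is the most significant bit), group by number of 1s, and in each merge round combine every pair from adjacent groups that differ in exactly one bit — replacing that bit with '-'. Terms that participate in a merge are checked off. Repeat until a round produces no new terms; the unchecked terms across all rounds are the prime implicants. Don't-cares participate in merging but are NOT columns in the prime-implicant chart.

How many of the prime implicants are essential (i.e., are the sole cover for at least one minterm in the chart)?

[col 0] 000000*, 000001*, 000010*, 000100*, 000101*, 001000*, 001001*, 001011*, 001100*, 010000*, 010001*, 010011*, 010100*, 011000*, 011101*, 011111*, 100010*, 100100*, 100101*, 100110*, 100111*, 101010*, 110010*, 110100*, 110101*, 111000*, 111001*, 111010*, 111011*, 111100*, 111101*, 111110*, 111111*
[col 1] -00010, -00100*, -00101*, -10100*, -11000, -11101*, -11111*, 0-0000*, 0-0001*, 0-0100*, 0-1000*, 00-000*, 00-001*, 00-100*, 000-00*, 000-01*, 0000-0, 00000-*, 00010-*, 001-00*, 0010-1, 00100-*, 01-000*, 010-00*, 0100-1, 01000-*, 0111-1*, 1-0010*, 1-0100*, 1-0101*, 1-1010*, 10-010*, 100-10, 1001-0*, 1001-1*, 10010-*, 10011-*, 11-010*, 11-100*, 11-101*, 11010-*, 111-00*, 111-01*, 111-10*, 111-11*, 1110-0*, 1110-1*, 11100-*, 11101-*, 1111-0*, 1111-1*, 11110-*, 11111-*
[col 2] --0100, -0010-, -111-1, 0--000, 0-0-00, 0-000-, 00--00, 00-00-, 000-0-, 1--010, 1-010-, 1001--, 11-10-, 111--0*, 111--1*, 111-0-*, 111-1-*, 1110--*, 1111--*
[col 3] 111---
Prime implicants: --0100, -00010, -0010-, -11000, -111-1, 0--000, 0-0-00, 0-000-, 00--00, 00-00-, 000-0-, 0000-0, 0010-1, 0100-1, 1--010, 1-010-, 100-10, 1001--, 11-10-, 111---
PI chart (minterm → PIs covering it):
  0 | 0--000,0-0-00,0-000-,00--00,00-00-,000-0-,0000-0
  1 | 0-000-,00-00-,000-0-
  2 | -00010,0000-0
  4 | --0100,-0010-,0-0-00,00--00,000-0-
  5 | -0010-,000-0-
  8 | 0--000,00--00,00-00-
  9 | 00-00-,0010-1
  11 | 0010-1  (sole → essential)
  12 | 00--00  (sole → essential)
  16 | 0--000,0-0-00,0-000-
  17 | 0-000-,0100-1
  19 | 0100-1  (sole → essential)
  20 | --0100,0-0-00
  24 | -11000,0--000
  29 | -111-1  (sole → essential)
  31 | -111-1  (sole → essential)
  34 | -00010,1--010,100-10
  36 | --0100,-0010-,1-010-,1001--
  37 | -0010-,1-010-,1001--
  38 | 100-10,1001--
  39 | 1001--  (sole → essential)
  42 | 1--010  (sole → essential)
  50 | 1--010  (sole → essential)
  52 | --0100,1-010-,11-10-
  53 | 1-010-,11-10-
  56 | -11000,111---
  57 | 111---  (sole → essential)
  58 | 1--010,111---
  59 | 111---  (sole → essential)
  60 | 11-10-,111---
  61 | -111-1,11-10-,111---
  62 | 111---  (sole → essential)
Essential prime implicants: -111-1, 00--00, 0010-1, 0100-1, 1--010, 1001--, 111---

7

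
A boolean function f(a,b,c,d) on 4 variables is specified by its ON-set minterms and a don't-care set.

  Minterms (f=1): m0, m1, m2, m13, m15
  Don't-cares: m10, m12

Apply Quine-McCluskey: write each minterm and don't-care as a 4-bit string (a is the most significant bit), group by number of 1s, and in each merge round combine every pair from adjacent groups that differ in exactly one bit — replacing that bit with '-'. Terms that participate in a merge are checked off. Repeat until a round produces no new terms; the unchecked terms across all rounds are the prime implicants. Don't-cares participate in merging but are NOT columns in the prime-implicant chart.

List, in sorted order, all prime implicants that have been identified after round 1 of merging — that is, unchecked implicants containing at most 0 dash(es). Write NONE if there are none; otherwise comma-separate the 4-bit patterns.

size-2^0 implicants → 0000(✓)  0001(✓)  0010(✓)  1010(✓)  1100(✓)  1101(✓)  1111(✓)
size-2^1 implicants → -010  00-0  000-  11-1  110-
Unchecked terms (primes): -010, 00-0, 000-, 11-1, 110-

NONE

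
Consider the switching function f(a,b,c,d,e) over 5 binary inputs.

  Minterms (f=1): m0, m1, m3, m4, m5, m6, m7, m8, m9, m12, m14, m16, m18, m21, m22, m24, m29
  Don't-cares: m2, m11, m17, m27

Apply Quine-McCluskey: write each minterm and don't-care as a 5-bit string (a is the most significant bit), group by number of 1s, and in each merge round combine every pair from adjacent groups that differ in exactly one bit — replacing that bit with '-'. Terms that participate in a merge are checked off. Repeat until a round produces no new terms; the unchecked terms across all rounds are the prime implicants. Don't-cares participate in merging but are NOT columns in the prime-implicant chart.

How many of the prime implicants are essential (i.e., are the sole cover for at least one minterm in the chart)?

5

Round 0: 00000✓ 00001✓ 00010✓ 00011✓ 00100✓ 00101✓ 00110✓ 00111✓ 01000✓ 01001✓ 01011✓ 01100✓ 01110✓ 10000✓ 10001✓ 10010✓ 10101✓ 10110✓ 11000✓ 11011✓ 11101✓
Round 1: -0000✓ -0001✓ -0010✓ -0101✓ -0110✓ -1000✓ -1011 0-000✓ 0-001✓ 0-011✓ 0-100✓ 0-110✓ 00-00✓ 00-01✓ 00-10✓ 00-11✓ 000-0✓ 000-1✓ 0000-✓ 0001-✓ 001-0✓ 001-1✓ 0010-✓ 0011-✓ 01-00✓ 010-1✓ 0100-✓ 011-0✓ 1-000✓ 1-101 10-01✓ 10-10✓ 100-0✓ 1000-✓
Round 2: --000 -0-01 -0-10 -00-0 -000- 0--00 0-0-1 0-00- 0-1-0 00--0✓ 00--1✓ 00-0-✓ 00-1-✓ 000--✓ 001--✓
Round 3: 00---
PIs = {--000, -0-01, -0-10, -00-0, -000-, -1011, 0--00, 0-0-1, 0-00-, 0-1-0, 00---, 1-101}
Coverage chart:
  m0: --000,-00-0,-000-,0--00,0-00-,00---
  m1: -0-01,-000-,0-0-1,0-00-,00---
  m3: 0-0-1,00---
  m4: 0--00,0-1-0,00---
  m5: -0-01,00---
  m6: -0-10,0-1-0,00---
  m7: 00--- ←essential
  m8: --000,0--00,0-00-
  m9: 0-0-1,0-00-
  m12: 0--00,0-1-0
  m14: 0-1-0 ←essential
  m16: --000,-00-0,-000-
  m18: -0-10,-00-0
  m21: -0-01,1-101
  m22: -0-10 ←essential
  m24: --000 ←essential
  m29: 1-101 ←essential
Essential: --000, -0-10, 0-1-0, 00---, 1-101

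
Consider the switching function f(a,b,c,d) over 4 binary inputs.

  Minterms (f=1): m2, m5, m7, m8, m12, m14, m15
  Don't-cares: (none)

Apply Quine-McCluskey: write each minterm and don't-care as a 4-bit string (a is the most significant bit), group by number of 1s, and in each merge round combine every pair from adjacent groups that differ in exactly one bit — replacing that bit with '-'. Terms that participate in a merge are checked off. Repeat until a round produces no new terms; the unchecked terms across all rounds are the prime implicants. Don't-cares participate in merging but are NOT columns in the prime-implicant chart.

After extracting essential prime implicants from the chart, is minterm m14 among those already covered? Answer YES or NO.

size-2^0 implicants → 0010  0101(✓)  0111(✓)  1000(✓)  1100(✓)  1110(✓)  1111(✓)
size-2^1 implicants → -111  01-1  1-00  11-0  111-
Unchecked terms (primes): -111, 0010, 01-1, 1-00, 11-0, 111-
Minterm coverage:
  m2 ⊆ 0010 [E]
  m5 ⊆ 01-1 [E]
  m7 ⊆ -111,01-1
  m8 ⊆ 1-00 [E]
  m12 ⊆ 1-00,11-0
  m14 ⊆ 11-0,111-
  m15 ⊆ -111,111-
E = {0010, 01-1, 1-00}

NO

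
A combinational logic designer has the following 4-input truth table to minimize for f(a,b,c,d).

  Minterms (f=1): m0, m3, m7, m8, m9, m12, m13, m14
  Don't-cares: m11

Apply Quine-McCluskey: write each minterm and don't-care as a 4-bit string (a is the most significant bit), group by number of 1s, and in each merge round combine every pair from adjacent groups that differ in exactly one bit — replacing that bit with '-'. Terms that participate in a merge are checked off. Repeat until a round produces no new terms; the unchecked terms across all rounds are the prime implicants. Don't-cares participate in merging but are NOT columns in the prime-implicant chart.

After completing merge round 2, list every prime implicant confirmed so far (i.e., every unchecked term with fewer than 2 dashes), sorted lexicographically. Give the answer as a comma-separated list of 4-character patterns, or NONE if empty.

-000, -011, 0-11, 10-1, 11-0

[col 0] 0000*, 0011*, 0111*, 1000*, 1001*, 1011*, 1100*, 1101*, 1110*
[col 1] -000, -011, 0-11, 1-00*, 1-01*, 10-1, 100-*, 11-0, 110-*
[col 2] 1-0-
Prime implicants: -000, -011, 0-11, 1-0-, 10-1, 11-0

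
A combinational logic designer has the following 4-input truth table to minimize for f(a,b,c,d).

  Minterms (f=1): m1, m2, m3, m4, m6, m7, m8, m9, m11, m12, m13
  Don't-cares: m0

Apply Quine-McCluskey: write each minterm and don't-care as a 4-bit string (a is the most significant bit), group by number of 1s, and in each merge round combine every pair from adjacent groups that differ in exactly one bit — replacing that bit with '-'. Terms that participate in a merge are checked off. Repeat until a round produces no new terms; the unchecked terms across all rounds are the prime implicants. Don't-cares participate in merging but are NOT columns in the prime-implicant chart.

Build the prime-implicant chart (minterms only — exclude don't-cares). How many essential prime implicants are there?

3

Round 0: 0000✓ 0001✓ 0010✓ 0011✓ 0100✓ 0110✓ 0111✓ 1000✓ 1001✓ 1011✓ 1100✓ 1101✓
Round 1: -000✓ -001✓ -011✓ -100✓ 0-00✓ 0-10✓ 0-11✓ 00-0✓ 00-1✓ 000-✓ 001-✓ 01-0✓ 011-✓ 1-00✓ 1-01✓ 10-1✓ 100-✓ 110-✓
Round 2: --00 -0-1 -00- 0--0 0-1- 00-- 1-0-
PIs = {--00, -0-1, -00-, 0--0, 0-1-, 00--, 1-0-}
Coverage chart:
  m1: -0-1,-00-,00--
  m2: 0--0,0-1-,00--
  m3: -0-1,0-1-,00--
  m4: --00,0--0
  m6: 0--0,0-1-
  m7: 0-1- ←essential
  m8: --00,-00-,1-0-
  m9: -0-1,-00-,1-0-
  m11: -0-1 ←essential
  m12: --00,1-0-
  m13: 1-0- ←essential
Essential: -0-1, 0-1-, 1-0-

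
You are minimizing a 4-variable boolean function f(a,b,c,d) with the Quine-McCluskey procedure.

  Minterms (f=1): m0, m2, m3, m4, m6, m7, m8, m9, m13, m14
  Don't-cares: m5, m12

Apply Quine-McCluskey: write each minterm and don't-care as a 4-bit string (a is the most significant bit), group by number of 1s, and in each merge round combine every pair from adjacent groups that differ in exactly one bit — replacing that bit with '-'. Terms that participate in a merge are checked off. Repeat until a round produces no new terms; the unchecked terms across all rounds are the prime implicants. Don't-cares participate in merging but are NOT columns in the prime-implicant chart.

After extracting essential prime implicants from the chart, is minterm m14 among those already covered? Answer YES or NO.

size-2^0 implicants → 0000(✓)  0010(✓)  0011(✓)  0100(✓)  0101(✓)  0110(✓)  0111(✓)  1000(✓)  1001(✓)  1100(✓)  1101(✓)  1110(✓)
size-2^1 implicants → -000(✓)  -100(✓)  -101(✓)  -110(✓)  0-00(✓)  0-10(✓)  0-11(✓)  00-0(✓)  001-(✓)  01-0(✓)  01-1(✓)  010-(✓)  011-(✓)  1-00(✓)  1-01(✓)  100-(✓)  11-0(✓)  110-(✓)
size-2^2 implicants → --00  -1-0  -10-  0--0  0-1-  01--  1-0-
Unchecked terms (primes): --00, -1-0, -10-, 0--0, 0-1-, 01--, 1-0-
Minterm coverage:
  m0 ⊆ --00,0--0
  m2 ⊆ 0--0,0-1-
  m3 ⊆ 0-1- [E]
  m4 ⊆ --00,-1-0,-10-,0--0,01--
  m6 ⊆ -1-0,0--0,0-1-,01--
  m7 ⊆ 0-1-,01--
  m8 ⊆ --00,1-0-
  m9 ⊆ 1-0- [E]
  m13 ⊆ -10-,1-0-
  m14 ⊆ -1-0 [E]
E = {-1-0, 0-1-, 1-0-}

YES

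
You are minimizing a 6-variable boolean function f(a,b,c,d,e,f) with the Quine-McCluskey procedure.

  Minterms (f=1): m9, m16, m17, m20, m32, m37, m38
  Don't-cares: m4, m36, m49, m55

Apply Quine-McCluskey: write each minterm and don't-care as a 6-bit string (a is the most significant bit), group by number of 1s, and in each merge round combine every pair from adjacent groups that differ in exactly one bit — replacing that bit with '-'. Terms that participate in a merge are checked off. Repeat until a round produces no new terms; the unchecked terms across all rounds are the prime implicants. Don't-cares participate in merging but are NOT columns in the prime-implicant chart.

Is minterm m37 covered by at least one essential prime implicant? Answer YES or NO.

size-2^0 implicants → 000100(✓)  001001  010000(✓)  010001(✓)  010100(✓)  100000(✓)  100100(✓)  100101(✓)  100110(✓)  110001(✓)  110111
size-2^1 implicants → -00100  -10001  0-0100  010-00  01000-  100-00  1001-0  10010-
Unchecked terms (primes): -00100, -10001, 0-0100, 001001, 010-00, 01000-, 100-00, 1001-0, 10010-, 110111
Minterm coverage:
  m9 ⊆ 001001 [E]
  m16 ⊆ 010-00,01000-
  m17 ⊆ -10001,01000-
  m20 ⊆ 0-0100,010-00
  m32 ⊆ 100-00 [E]
  m37 ⊆ 10010- [E]
  m38 ⊆ 1001-0 [E]
E = {001001, 100-00, 1001-0, 10010-}

YES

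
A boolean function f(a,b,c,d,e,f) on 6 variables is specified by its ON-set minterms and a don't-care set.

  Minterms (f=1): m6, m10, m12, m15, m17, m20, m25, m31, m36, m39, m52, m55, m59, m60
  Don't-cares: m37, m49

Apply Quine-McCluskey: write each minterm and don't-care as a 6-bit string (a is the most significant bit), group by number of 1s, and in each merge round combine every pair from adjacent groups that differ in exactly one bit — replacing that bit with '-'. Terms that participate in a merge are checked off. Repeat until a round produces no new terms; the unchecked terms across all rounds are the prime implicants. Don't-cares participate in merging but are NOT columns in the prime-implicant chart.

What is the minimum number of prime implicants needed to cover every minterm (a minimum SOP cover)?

10

[col 0] 000110, 001010, 001100, 001111*, 010001*, 010100*, 011001*, 011111*, 100100*, 100101*, 100111*, 110001*, 110100*, 110111*, 111011, 111100*
[col 1] -10001, -10100, 0-1111, 01-001, 1-0100, 1-0111, 1001-1, 10010-, 11-100
Prime implicants: -10001, -10100, 0-1111, 000110, 001010, 001100, 01-001, 1-0100, 1-0111, 1001-1, 10010-, 11-100, 111011
PI chart (minterm → PIs covering it):
  6 | 000110  (sole → essential)
  10 | 001010  (sole → essential)
  12 | 001100  (sole → essential)
  15 | 0-1111  (sole → essential)
  17 | -10001,01-001
  20 | -10100  (sole → essential)
  25 | 01-001  (sole → essential)
  31 | 0-1111  (sole → essential)
  36 | 1-0100,10010-
  39 | 1-0111,1001-1
  52 | -10100,1-0100,11-100
  55 | 1-0111  (sole → essential)
  59 | 111011  (sole → essential)
  60 | 11-100  (sole → essential)
Essential prime implicants: -10100, 0-1111, 000110, 001010, 001100, 01-001, 1-0111, 11-100, 111011
Petrick residual → 1-0100
Minimum SOP uses 10 PIs: bc'de'f' + a'cdef + a'b'c'def' + a'b'cd'ef' + a'b'cde'f' + a'bd'e'f + ac'de'f' + ac'def + abde'f' + abcd'ef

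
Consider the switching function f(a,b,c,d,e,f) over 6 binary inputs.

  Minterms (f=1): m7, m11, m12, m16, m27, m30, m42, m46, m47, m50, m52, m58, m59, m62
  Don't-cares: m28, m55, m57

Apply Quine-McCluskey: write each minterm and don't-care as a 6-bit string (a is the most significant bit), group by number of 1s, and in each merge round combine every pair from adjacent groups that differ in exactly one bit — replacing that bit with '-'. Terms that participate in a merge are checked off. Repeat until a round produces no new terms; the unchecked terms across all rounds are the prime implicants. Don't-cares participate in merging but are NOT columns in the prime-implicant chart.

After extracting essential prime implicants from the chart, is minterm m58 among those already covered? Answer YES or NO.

YES

Round 0: 000111 001011✓ 001100✓ 010000 011011✓ 011100✓ 011110✓ 101010✓ 101110✓ 101111✓ 110010✓ 110100 110111 111001✓ 111010✓ 111011✓ 111110✓
Round 1: -11011 -11110 0-1011 0-1100 0111-0 1-1010✓ 1-1110✓ 101-10✓ 10111- 11-010 111-10✓ 1110-1 11101-
Round 2: 1-1-10
PIs = {-11011, -11110, 0-1011, 0-1100, 000111, 010000, 0111-0, 1-1-10, 10111-, 11-010, 110100, 110111, 1110-1, 11101-}
Coverage chart:
  m7: 000111 ←essential
  m11: 0-1011 ←essential
  m12: 0-1100 ←essential
  m16: 010000 ←essential
  m27: -11011,0-1011
  m30: -11110,0111-0
  m42: 1-1-10 ←essential
  m46: 1-1-10,10111-
  m47: 10111- ←essential
  m50: 11-010 ←essential
  m52: 110100 ←essential
  m58: 1-1-10,11-010,11101-
  m59: -11011,1110-1,11101-
  m62: -11110,1-1-10
Essential: 0-1011, 0-1100, 000111, 010000, 1-1-10, 10111-, 11-010, 110100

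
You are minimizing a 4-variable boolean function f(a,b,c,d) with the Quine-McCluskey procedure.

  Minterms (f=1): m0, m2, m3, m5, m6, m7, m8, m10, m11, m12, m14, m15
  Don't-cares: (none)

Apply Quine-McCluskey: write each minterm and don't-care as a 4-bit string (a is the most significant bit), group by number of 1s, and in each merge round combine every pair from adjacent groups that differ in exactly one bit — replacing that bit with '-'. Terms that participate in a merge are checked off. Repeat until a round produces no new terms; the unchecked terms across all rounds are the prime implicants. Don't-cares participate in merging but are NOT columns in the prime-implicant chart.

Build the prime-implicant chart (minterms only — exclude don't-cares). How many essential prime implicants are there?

4

[col 0] 0000*, 0010*, 0011*, 0101*, 0110*, 0111*, 1000*, 1010*, 1011*, 1100*, 1110*, 1111*
[col 1] -000*, -010*, -011*, -110*, -111*, 0-10*, 0-11*, 00-0*, 001-*, 01-1, 011-*, 1-00*, 1-10*, 1-11*, 10-0*, 101-*, 11-0*, 111-*
[col 2] --10*, --11*, -0-0, -01-*, -11-*, 0-1-*, 1--0, 1-1-*
[col 3] --1-
Prime implicants: --1-, -0-0, 01-1, 1--0
PI chart (minterm → PIs covering it):
  0 | -0-0  (sole → essential)
  2 | --1-,-0-0
  3 | --1-  (sole → essential)
  5 | 01-1  (sole → essential)
  6 | --1-  (sole → essential)
  7 | --1-,01-1
  8 | -0-0,1--0
  10 | --1-,-0-0,1--0
  11 | --1-  (sole → essential)
  12 | 1--0  (sole → essential)
  14 | --1-,1--0
  15 | --1-  (sole → essential)
Essential prime implicants: --1-, -0-0, 01-1, 1--0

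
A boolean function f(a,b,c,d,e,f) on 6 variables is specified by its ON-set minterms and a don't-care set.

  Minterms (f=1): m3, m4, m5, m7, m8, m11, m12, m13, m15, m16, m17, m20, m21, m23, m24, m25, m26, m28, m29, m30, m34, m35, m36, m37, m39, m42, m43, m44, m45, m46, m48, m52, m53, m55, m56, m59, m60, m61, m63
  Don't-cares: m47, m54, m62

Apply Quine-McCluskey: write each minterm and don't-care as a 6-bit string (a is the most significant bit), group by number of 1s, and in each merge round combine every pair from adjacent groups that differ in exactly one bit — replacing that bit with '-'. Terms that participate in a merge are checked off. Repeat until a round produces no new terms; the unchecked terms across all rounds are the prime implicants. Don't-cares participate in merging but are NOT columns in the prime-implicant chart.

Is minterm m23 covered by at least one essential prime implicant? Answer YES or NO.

Round 0: 000011✓ 000100✓ 000101✓ 000111✓ 001000✓ 001011✓ 001100✓ 001101✓ 001111✓ 010000✓ 010001✓ 010100✓ 010101✓ 010111✓ 011000✓ 011001✓ 011010✓ 011100✓ 011101✓ 011110✓ 100010✓ 100011✓ 100100✓ 100101✓ 100111✓ 101010✓ 101011✓ 101100✓ 101101✓ 101110✓ 101111✓ 110000✓ 110100✓ 110101✓ 110110✓ 110111✓ 111000✓ 111011✓ 111100✓ 111101✓ 111110✓ 111111✓
Round 1: -00011✓ -00100✓ -00101✓ -00111✓ -01011✓ -01100✓ -01101✓ -01111✓ -10000✓ -10100✓ -10101✓ -10111✓ -11000✓ -11100✓ -11101✓ -11110✓ 0-0100✓ 0-0101✓ 0-0111✓ 0-1000✓ 0-1100✓ 0-1101✓ 00-011✓ 00-100✓ 00-101✓ 00-111✓ 000-11✓ 0001-1✓ 00010-✓ 001-00✓ 001-11✓ 0011-1✓ 00110-✓ 01-000✓ 01-001✓ 01-100✓ 01-101✓ 010-00✓ 010-01✓ 01000-✓ 0101-1✓ 01010-✓ 011-00✓ 011-01✓ 011-10✓ 0110-0✓ 01100-✓ 0111-0✓ 01110-✓ 1-0100✓ 1-0101✓ 1-0111✓ 1-1011✓ 1-1100✓ 1-1101✓ 1-1110✓ 1-1111✓ 10-010✓ 10-011✓ 10-100✓ 10-101✓ 10-111✓ 100-11✓ 10001-✓ 1001-1✓ 10010-✓ 101-10✓ 101-11✓ 10101-✓ 1011-0✓ 1011-1✓ 10110-✓ 10111-✓ 11-000✓ 11-100✓ 11-101✓ 11-110✓ 11-111✓ 110-00✓ 1101-0✓ 1101-1✓ 11010-✓ 11011-✓ 111-00✓ 111-11✓ 1111-0✓ 1111-1✓ 11110-✓ 11111-✓
Round 2: --0100✓ --0101✓ --0111✓ --1100✓ --1101✓ -0-011✓ -0-100✓ -0-101✓ -0-111✓ -00-11✓ -001-1✓ -0010-✓ -01-11✓ -011-1✓ -0110-✓ -1-000✓ -1-100✓ -1-101✓ -10-00✓ -101-1✓ -1010-✓ -11-00✓ -111-0 -1110-✓ 0--100✓ 0--101✓ 0-01-1✓ 0-010-✓ 0-1-00 0-110-✓ 00--11✓ 00-1-1✓ 00-10-✓ 01--00✓ 01--01✓ 01-00-✓ 01-10-✓ 010-0-✓ 011--0 011-0-✓ 1--100✓ 1--101✓ 1--111✓ 1-01-1✓ 1-010-✓ 1-1-11 1-11-0✓ 1-11-1✓ 1-110-✓ 1-111-✓ 10--11✓ 10-01- 10-1-1✓ 10-10-✓ 101-1- 1011--✓ 11--00✓ 11-1-0✓ 11-1-1✓ 11-10-✓ 11-11-✓ 1101--✓ 1111--✓
Round 3: ---100✓ ---101✓ --01-1 --010-✓ --110-✓ -0--11 -0-1-1 -0-10-✓ -1--00 -1-10-✓ 0--10-✓ 01--0- 1--1-1 1--10-✓ 1-11-- 11-1--
Round 4: ---10-
PIs = {---10-, --01-1, -0--11, -0-1-1, -1--00, -111-0, 0-1-00, 01--0-, 011--0, 1--1-1, 1-1-11, 1-11--, 10-01-, 101-1-, 11-1--}
Coverage chart:
  m3: -0--11 ←essential
  m4: ---10- ←essential
  m5: ---10-,--01-1,-0-1-1
  m7: --01-1,-0--11,-0-1-1
  m8: 0-1-00 ←essential
  m11: -0--11 ←essential
  m12: ---10-,0-1-00
  m13: ---10-,-0-1-1
  m15: -0--11,-0-1-1
  m16: -1--00,01--0-
  m17: 01--0- ←essential
  m20: ---10-,-1--00,01--0-
  m21: ---10-,--01-1,01--0-
  m23: --01-1 ←essential
  m24: -1--00,0-1-00,01--0-,011--0
  m25: 01--0- ←essential
  m26: 011--0 ←essential
  m28: ---10-,-1--00,-111-0,0-1-00,01--0-,011--0
  m29: ---10-,01--0-
  m30: -111-0,011--0
  m34: 10-01- ←essential
  m35: -0--11,10-01-
  m36: ---10- ←essential
  m37: ---10-,--01-1,-0-1-1,1--1-1
  m39: --01-1,-0--11,-0-1-1,1--1-1
  m42: 10-01-,101-1-
  m43: -0--11,1-1-11,10-01-,101-1-
  m44: ---10-,1-11--
  m45: ---10-,-0-1-1,1--1-1,1-11--
  m46: 1-11--,101-1-
  m48: -1--00 ←essential
  m52: ---10-,-1--00,11-1--
  m53: ---10-,--01-1,1--1-1,11-1--
  m55: --01-1,1--1-1,11-1--
  m56: -1--00 ←essential
  m59: 1-1-11 ←essential
  m60: ---10-,-1--00,-111-0,1-11--,11-1--
  m61: ---10-,1--1-1,1-11--,11-1--
  m63: 1--1-1,1-1-11,1-11--,11-1--
Essential: ---10-, --01-1, -0--11, -1--00, 0-1-00, 01--0-, 011--0, 1-1-11, 10-01-

YES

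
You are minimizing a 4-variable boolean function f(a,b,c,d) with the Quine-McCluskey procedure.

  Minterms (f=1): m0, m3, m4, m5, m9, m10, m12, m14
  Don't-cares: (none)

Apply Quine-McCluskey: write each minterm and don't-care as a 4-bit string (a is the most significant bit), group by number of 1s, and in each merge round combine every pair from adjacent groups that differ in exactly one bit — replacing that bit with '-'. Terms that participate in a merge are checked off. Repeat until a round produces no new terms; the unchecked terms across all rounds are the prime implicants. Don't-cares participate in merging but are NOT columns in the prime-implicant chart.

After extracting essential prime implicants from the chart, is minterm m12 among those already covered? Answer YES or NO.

[col 0] 0000*, 0011, 0100*, 0101*, 1001, 1010*, 1100*, 1110*
[col 1] -100, 0-00, 010-, 1-10, 11-0
Prime implicants: -100, 0-00, 0011, 010-, 1-10, 1001, 11-0
PI chart (minterm → PIs covering it):
  0 | 0-00  (sole → essential)
  3 | 0011  (sole → essential)
  4 | -100,0-00,010-
  5 | 010-  (sole → essential)
  9 | 1001  (sole → essential)
  10 | 1-10  (sole → essential)
  12 | -100,11-0
  14 | 1-10,11-0
Essential prime implicants: 0-00, 0011, 010-, 1-10, 1001

NO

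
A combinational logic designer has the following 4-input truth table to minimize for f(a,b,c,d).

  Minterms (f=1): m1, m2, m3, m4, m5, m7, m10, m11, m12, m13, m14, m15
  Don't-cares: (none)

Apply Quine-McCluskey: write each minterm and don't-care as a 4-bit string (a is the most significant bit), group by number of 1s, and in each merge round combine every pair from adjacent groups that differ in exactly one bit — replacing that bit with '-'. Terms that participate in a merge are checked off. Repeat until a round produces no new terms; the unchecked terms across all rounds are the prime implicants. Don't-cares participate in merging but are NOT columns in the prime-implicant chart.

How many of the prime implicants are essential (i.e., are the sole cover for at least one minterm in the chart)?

3

size-2^0 implicants → 0001(✓)  0010(✓)  0011(✓)  0100(✓)  0101(✓)  0111(✓)  1010(✓)  1011(✓)  1100(✓)  1101(✓)  1110(✓)  1111(✓)
size-2^1 implicants → -010(✓)  -011(✓)  -100(✓)  -101(✓)  -111(✓)  0-01(✓)  0-11(✓)  00-1(✓)  001-(✓)  01-1(✓)  010-(✓)  1-10(✓)  1-11(✓)  101-(✓)  11-0(✓)  11-1(✓)  110-(✓)  111-(✓)
size-2^2 implicants → --11  -01-  -1-1  -10-  0--1  1-1-  11--
Unchecked terms (primes): --11, -01-, -1-1, -10-, 0--1, 1-1-, 11--
Minterm coverage:
  m1 ⊆ 0--1 [E]
  m2 ⊆ -01- [E]
  m3 ⊆ --11,-01-,0--1
  m4 ⊆ -10- [E]
  m5 ⊆ -1-1,-10-,0--1
  m7 ⊆ --11,-1-1,0--1
  m10 ⊆ -01-,1-1-
  m11 ⊆ --11,-01-,1-1-
  m12 ⊆ -10-,11--
  m13 ⊆ -1-1,-10-,11--
  m14 ⊆ 1-1-,11--
  m15 ⊆ --11,-1-1,1-1-,11--
E = {-01-, -10-, 0--1}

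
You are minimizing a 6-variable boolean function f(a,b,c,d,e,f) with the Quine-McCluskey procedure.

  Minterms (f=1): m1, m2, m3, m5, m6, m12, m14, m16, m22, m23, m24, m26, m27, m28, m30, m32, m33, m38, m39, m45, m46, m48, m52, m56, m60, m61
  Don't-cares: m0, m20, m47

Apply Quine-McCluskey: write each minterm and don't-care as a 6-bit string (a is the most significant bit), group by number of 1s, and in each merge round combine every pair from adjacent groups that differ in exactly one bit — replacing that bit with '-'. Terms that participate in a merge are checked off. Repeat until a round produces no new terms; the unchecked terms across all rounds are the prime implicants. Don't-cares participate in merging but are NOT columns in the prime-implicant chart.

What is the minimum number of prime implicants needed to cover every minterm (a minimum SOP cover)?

size-2^0 implicants → 000000(✓)  000001(✓)  000010(✓)  000011(✓)  000101(✓)  000110(✓)  001100(✓)  001110(✓)  010000(✓)  010100(✓)  010110(✓)  010111(✓)  011000(✓)  011010(✓)  011011(✓)  011100(✓)  011110(✓)  100000(✓)  100001(✓)  100110(✓)  100111(✓)  101101(✓)  101110(✓)  101111(✓)  110000(✓)  110100(✓)  111000(✓)  111100(✓)  111101(✓)
size-2^1 implicants → -00000(✓)  -00001(✓)  -00110(✓)  -01110(✓)  -10000(✓)  -10100(✓)  -11000(✓)  -11100(✓)  0-0000(✓)  0-0110(✓)  0-1100(✓)  0-1110(✓)  00-110(✓)  000-01  000-10  0000-0(✓)  0000-1(✓)  00000-(✓)  00001-(✓)  0011-0(✓)  01-000(✓)  01-100(✓)  01-110(✓)  010-00(✓)  0101-0(✓)  01011-  011-00(✓)  011-10(✓)  0110-0(✓)  01101-  0111-0(✓)  1-0000(✓)  1-1101  10-110(✓)  10-111(✓)  10000-(✓)  10011-(✓)  1011-1  10111-(✓)  11-000(✓)  11-100(✓)  110-00(✓)  111-00(✓)  11110-
size-2^2 implicants → --0000  -0-110  -0000-  -1-000(✓)  -1-100(✓)  -10-00(✓)  -11-00(✓)  0--110  0-11-0  0000--  01--00(✓)  01-1-0  011--0  10-11-  11--00(✓)
size-2^3 implicants → -1--00
Unchecked terms (primes): --0000, -0-110, -0000-, -1--00, 0--110, 0-11-0, 000-01, 000-10, 0000--, 01-1-0, 01011-, 011--0, 01101-, 1-1101, 10-11-, 1011-1, 11110-
Minterm coverage:
  m1 ⊆ -0000-,000-01,0000--
  m2 ⊆ 000-10,0000--
  m3 ⊆ 0000-- [E]
  m5 ⊆ 000-01 [E]
  m6 ⊆ -0-110,0--110,000-10
  m12 ⊆ 0-11-0 [E]
  m14 ⊆ -0-110,0--110,0-11-0
  m16 ⊆ --0000,-1--00
  m22 ⊆ 0--110,01-1-0,01011-
  m23 ⊆ 01011- [E]
  m24 ⊆ -1--00,011--0
  m26 ⊆ 011--0,01101-
  m27 ⊆ 01101- [E]
  m28 ⊆ -1--00,0-11-0,01-1-0,011--0
  m30 ⊆ 0--110,0-11-0,01-1-0,011--0
  m32 ⊆ --0000,-0000-
  m33 ⊆ -0000- [E]
  m38 ⊆ -0-110,10-11-
  m39 ⊆ 10-11- [E]
  m45 ⊆ 1-1101,1011-1
  m46 ⊆ -0-110,10-11-
  m48 ⊆ --0000,-1--00
  m52 ⊆ -1--00 [E]
  m56 ⊆ -1--00 [E]
  m60 ⊆ -1--00,11110-
  m61 ⊆ 1-1101,11110-
E = {-0000-, -1--00, 0-11-0, 000-01, 0000--, 01011-, 01101-, 10-11-}
Petrick residual → -0-110, 1-1101
Cover = b'def' + b'c'd'e' + be'f' + a'cdf' + a'b'c'e'f + a'b'c'd' + a'bc'de + a'bcd'e + acde'f + ab'de  |cover|=10

10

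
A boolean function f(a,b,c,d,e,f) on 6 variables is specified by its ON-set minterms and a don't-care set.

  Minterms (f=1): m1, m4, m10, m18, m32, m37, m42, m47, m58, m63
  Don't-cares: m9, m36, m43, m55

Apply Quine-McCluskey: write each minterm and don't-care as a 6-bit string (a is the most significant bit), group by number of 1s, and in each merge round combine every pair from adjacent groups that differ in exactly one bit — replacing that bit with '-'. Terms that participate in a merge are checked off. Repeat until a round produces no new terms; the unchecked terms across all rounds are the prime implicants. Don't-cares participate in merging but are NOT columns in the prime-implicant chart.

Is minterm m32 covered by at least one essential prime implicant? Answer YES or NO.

[col 0] 000001*, 000100*, 001001*, 001010*, 010010, 100000*, 100100*, 100101*, 101010*, 101011*, 101111*, 110111*, 111010*, 111111*
[col 1] -00100, -01010, 00-001, 1-1010, 1-1111, 100-00, 10010-, 101-11, 10101-, 11-111
Prime implicants: -00100, -01010, 00-001, 010010, 1-1010, 1-1111, 100-00, 10010-, 101-11, 10101-, 11-111
PI chart (minterm → PIs covering it):
  1 | 00-001  (sole → essential)
  4 | -00100  (sole → essential)
  10 | -01010  (sole → essential)
  18 | 010010  (sole → essential)
  32 | 100-00  (sole → essential)
  37 | 10010-  (sole → essential)
  42 | -01010,1-1010,10101-
  47 | 1-1111,101-11
  58 | 1-1010  (sole → essential)
  63 | 1-1111,11-111
Essential prime implicants: -00100, -01010, 00-001, 010010, 1-1010, 100-00, 10010-

YES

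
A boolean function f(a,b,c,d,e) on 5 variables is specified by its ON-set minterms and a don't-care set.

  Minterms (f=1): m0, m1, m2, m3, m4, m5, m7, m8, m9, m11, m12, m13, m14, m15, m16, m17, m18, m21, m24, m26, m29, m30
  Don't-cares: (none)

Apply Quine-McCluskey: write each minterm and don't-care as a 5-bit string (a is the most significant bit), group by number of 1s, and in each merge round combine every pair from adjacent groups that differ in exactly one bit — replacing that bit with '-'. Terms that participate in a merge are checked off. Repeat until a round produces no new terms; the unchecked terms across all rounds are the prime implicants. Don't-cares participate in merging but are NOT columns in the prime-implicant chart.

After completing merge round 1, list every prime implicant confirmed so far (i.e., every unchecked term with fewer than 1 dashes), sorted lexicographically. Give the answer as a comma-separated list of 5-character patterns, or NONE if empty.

size-2^0 implicants → 00000(✓)  00001(✓)  00010(✓)  00011(✓)  00100(✓)  00101(✓)  00111(✓)  01000(✓)  01001(✓)  01011(✓)  01100(✓)  01101(✓)  01110(✓)  01111(✓)  10000(✓)  10001(✓)  10010(✓)  10101(✓)  11000(✓)  11010(✓)  11101(✓)  11110(✓)
size-2^1 implicants → -0000(✓)  -0001(✓)  -0010(✓)  -0101(✓)  -1000(✓)  -1101(✓)  -1110  0-000(✓)  0-001(✓)  0-011(✓)  0-100(✓)  0-101(✓)  0-111(✓)  00-00(✓)  00-01(✓)  00-11(✓)  000-0(✓)  000-1(✓)  0000-(✓)  0001-(✓)  001-1(✓)  0010-(✓)  01-00(✓)  01-01(✓)  01-11(✓)  010-1(✓)  0100-(✓)  011-0(✓)  011-1(✓)  0110-(✓)  0111-(✓)  1-000(✓)  1-010(✓)  1-101(✓)  10-01(✓)  100-0(✓)  1000-(✓)  11-10  110-0(✓)
size-2^2 implicants → --000  --101  -0-01  -00-0  -000-  0--00(✓)  0--01(✓)  0--11(✓)  0-0-1(✓)  0-00-(✓)  0-1-1(✓)  0-10-(✓)  00--1(✓)  00-0-(✓)  000--  01--1(✓)  01-0-(✓)  011--  1-0-0
size-2^3 implicants → 0---1  0--0-
Unchecked terms (primes): --000, --101, -0-01, -00-0, -000-, -1110, 0---1, 0--0-, 000--, 011--, 1-0-0, 11-10

NONE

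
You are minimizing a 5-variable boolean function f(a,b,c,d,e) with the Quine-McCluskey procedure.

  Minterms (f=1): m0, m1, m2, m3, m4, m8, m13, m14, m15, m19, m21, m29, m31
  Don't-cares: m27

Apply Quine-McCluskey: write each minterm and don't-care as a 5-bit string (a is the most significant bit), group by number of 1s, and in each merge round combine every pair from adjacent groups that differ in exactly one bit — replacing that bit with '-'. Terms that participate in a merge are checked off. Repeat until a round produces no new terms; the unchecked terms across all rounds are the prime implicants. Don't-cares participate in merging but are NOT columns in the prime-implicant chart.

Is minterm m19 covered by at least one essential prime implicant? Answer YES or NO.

NO

[col 0] 00000*, 00001*, 00010*, 00011*, 00100*, 01000*, 01101*, 01110*, 01111*, 10011*, 10101*, 11011*, 11101*, 11111*
[col 1] -0011, -1101*, -1111*, 0-000, 00-00, 000-0*, 000-1*, 0000-*, 0001-*, 011-1*, 0111-, 1-011, 1-101, 11-11, 111-1*
[col 2] -11-1, 000--
Prime implicants: -0011, -11-1, 0-000, 00-00, 000--, 0111-, 1-011, 1-101, 11-11
PI chart (minterm → PIs covering it):
  0 | 0-000,00-00,000--
  1 | 000--  (sole → essential)
  2 | 000--  (sole → essential)
  3 | -0011,000--
  4 | 00-00  (sole → essential)
  8 | 0-000  (sole → essential)
  13 | -11-1  (sole → essential)
  14 | 0111-  (sole → essential)
  15 | -11-1,0111-
  19 | -0011,1-011
  21 | 1-101  (sole → essential)
  29 | -11-1,1-101
  31 | -11-1,11-11
Essential prime implicants: -11-1, 0-000, 00-00, 000--, 0111-, 1-101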